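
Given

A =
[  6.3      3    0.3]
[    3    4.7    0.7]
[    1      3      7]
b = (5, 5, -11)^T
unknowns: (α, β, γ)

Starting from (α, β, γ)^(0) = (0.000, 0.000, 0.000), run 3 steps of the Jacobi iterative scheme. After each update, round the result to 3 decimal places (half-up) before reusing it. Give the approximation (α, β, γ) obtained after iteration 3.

(0.519, 1.152, -1.962)

Iteration 1:
  α = (5 - (3)·0.000 - (0.3)·0.000) / (6.3) = 0.794
  β = (5 - (3)·0.000 - (0.7)·0.000) / (4.7) = 1.064
  γ = (-11 - (1)·0.000 - (3)·0.000) / (7) = -1.571
Iteration 2:
  α = (5 - (3)·1.064 - (0.3)·-1.571) / (6.3) = 0.362
  β = (5 - (3)·0.794 - (0.7)·-1.571) / (4.7) = 0.791
  γ = (-11 - (1)·0.794 - (3)·1.064) / (7) = -2.141
Iteration 3:
  α = (5 - (3)·0.791 - (0.3)·-2.141) / (6.3) = 0.519
  β = (5 - (3)·0.362 - (0.7)·-2.141) / (4.7) = 1.152
  γ = (-11 - (1)·0.362 - (3)·0.791) / (7) = -1.962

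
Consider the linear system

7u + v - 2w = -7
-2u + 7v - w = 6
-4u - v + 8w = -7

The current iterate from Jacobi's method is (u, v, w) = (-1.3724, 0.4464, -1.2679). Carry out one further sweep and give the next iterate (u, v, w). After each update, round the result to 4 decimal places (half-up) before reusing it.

One sweep:
  u = (-7 - (1)·0.4464 - (-2)·-1.2679) / (7) = -1.4260
  v = (6 - (-2)·-1.3724 - (-1)·-1.2679) / (7) = 0.2839
  w = (-7 - (-4)·-1.3724 - (-1)·0.4464) / (8) = -1.5054

(-1.4260, 0.2839, -1.5054)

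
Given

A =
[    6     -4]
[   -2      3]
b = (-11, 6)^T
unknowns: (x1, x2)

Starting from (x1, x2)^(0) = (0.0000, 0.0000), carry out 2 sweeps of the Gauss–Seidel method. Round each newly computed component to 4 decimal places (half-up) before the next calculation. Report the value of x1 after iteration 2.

-1.3148

Iteration 1:
  x1 = (-11 - (-4)·0.0000) / (6) = -1.8333
  x2 = (6 - (-2)·-1.8333) / (3) = 0.7778
Iteration 2:
  x1 = (-11 - (-4)·0.7778) / (6) = -1.3148
  x2 = (6 - (-2)·-1.3148) / (3) = 1.1235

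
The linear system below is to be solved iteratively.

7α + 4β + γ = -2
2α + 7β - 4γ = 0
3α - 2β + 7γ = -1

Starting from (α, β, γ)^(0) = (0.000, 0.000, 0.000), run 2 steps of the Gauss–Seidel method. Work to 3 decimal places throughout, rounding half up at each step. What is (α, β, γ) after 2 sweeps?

Iteration 1:
  α = (-2 - (4)·0.000 - (1)·0.000) / (7) = -0.286
  β = (0 - (2)·-0.286 - (-4)·0.000) / (7) = 0.082
  γ = (-1 - (3)·-0.286 - (-2)·0.082) / (7) = 0.003
Iteration 2:
  α = (-2 - (4)·0.082 - (1)·0.003) / (7) = -0.333
  β = (0 - (2)·-0.333 - (-4)·0.003) / (7) = 0.097
  γ = (-1 - (3)·-0.333 - (-2)·0.097) / (7) = 0.028

(-0.333, 0.097, 0.028)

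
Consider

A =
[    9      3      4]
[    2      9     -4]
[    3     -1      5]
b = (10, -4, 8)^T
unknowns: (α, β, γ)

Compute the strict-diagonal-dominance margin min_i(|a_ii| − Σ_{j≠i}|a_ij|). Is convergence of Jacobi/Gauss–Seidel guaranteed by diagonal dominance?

row 1: |9| − (3+4) = 2
row 2: |9| − (2+4) = 3
row 3: |5| − (3+1) = 1
minimum over rows = 1 → strictly diagonally dominant (convergence guaranteed)

1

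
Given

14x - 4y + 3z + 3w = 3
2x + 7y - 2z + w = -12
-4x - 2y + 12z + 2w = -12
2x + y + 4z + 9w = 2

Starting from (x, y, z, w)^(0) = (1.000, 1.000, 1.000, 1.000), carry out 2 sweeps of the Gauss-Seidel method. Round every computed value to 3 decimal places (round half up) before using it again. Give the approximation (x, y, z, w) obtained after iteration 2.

(-0.155, -2.216, -1.589, 1.209)

Iteration 1:
  x = (3 - (-4)·1.000 - (3)·1.000 - (3)·1.000) / (14) = 0.071
  y = (-12 - (2)·0.071 - (-2)·1.000 - (1)·1.000) / (7) = -1.592
  z = (-12 - (-4)·0.071 - (-2)·-1.592 - (2)·1.000) / (12) = -1.408
  w = (2 - (2)·0.071 - (1)·-1.592 - (4)·-1.408) / (9) = 1.009
Iteration 2:
  x = (3 - (-4)·-1.592 - (3)·-1.408 - (3)·1.009) / (14) = -0.155
  y = (-12 - (2)·-0.155 - (-2)·-1.408 - (1)·1.009) / (7) = -2.216
  z = (-12 - (-4)·-0.155 - (-2)·-2.216 - (2)·1.009) / (12) = -1.589
  w = (2 - (2)·-0.155 - (1)·-2.216 - (4)·-1.589) / (9) = 1.209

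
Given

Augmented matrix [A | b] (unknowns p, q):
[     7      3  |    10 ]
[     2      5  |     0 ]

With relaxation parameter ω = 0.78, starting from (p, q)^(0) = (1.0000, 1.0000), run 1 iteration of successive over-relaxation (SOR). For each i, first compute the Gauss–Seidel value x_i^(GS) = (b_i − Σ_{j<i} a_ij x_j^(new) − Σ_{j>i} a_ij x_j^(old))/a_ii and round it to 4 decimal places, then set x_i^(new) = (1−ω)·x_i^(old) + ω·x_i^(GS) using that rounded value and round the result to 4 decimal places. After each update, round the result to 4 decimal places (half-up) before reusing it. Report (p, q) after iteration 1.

Iteration 1:
  p: GS value = (10 - (3)·1.0000) / (7) = 1.0000;  p ← (1−ω)·1.0000 + ω·1.0000 = 1.0000
  q: GS value = (0 - (2)·1.0000) / (5) = -0.4000;  q ← (1−ω)·1.0000 + ω·-0.4000 = -0.0920

(1.0000, -0.0920)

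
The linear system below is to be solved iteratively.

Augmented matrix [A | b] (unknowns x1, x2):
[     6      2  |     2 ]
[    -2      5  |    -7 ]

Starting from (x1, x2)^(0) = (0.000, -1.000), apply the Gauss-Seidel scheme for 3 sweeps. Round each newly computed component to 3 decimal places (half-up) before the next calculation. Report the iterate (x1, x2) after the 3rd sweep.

Iteration 1:
  x1 = (2 - (2)·-1.000) / (6) = 0.667
  x2 = (-7 - (-2)·0.667) / (5) = -1.133
Iteration 2:
  x1 = (2 - (2)·-1.133) / (6) = 0.711
  x2 = (-7 - (-2)·0.711) / (5) = -1.116
Iteration 3:
  x1 = (2 - (2)·-1.116) / (6) = 0.705
  x2 = (-7 - (-2)·0.705) / (5) = -1.118

(0.705, -1.118)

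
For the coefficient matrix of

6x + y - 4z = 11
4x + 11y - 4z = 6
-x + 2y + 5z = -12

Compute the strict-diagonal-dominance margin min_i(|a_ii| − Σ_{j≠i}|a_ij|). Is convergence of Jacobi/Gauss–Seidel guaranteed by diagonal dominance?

1

row 1: |6| − (1+4) = 1
row 2: |11| − (4+4) = 3
row 3: |5| − (1+2) = 2
minimum over rows = 1 → strictly diagonally dominant (convergence guaranteed)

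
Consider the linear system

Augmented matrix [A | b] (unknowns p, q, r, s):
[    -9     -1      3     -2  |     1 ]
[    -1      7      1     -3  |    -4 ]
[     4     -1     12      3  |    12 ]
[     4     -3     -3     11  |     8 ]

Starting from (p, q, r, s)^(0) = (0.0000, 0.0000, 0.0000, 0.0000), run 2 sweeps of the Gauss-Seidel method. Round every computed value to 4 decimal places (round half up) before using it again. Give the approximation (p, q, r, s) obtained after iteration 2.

(0.0886, -0.3241, 0.7242, 0.8042)

Iteration 1:
  p = (1 - (-1)·0.0000 - (3)·0.0000 - (-2)·0.0000) / (-9) = -0.1111
  q = (-4 - (-1)·-0.1111 - (1)·0.0000 - (-3)·0.0000) / (7) = -0.5873
  r = (12 - (4)·-0.1111 - (-1)·-0.5873 - (3)·0.0000) / (12) = 0.9881
  s = (8 - (4)·-0.1111 - (-3)·-0.5873 - (-3)·0.9881) / (11) = 0.8770
Iteration 2:
  p = (1 - (-1)·-0.5873 - (3)·0.9881 - (-2)·0.8770) / (-9) = 0.0886
  q = (-4 - (-1)·0.0886 - (1)·0.9881 - (-3)·0.8770) / (7) = -0.3241
  r = (12 - (4)·0.0886 - (-1)·-0.3241 - (3)·0.8770) / (12) = 0.7242
  s = (8 - (4)·0.0886 - (-3)·-0.3241 - (-3)·0.7242) / (11) = 0.8042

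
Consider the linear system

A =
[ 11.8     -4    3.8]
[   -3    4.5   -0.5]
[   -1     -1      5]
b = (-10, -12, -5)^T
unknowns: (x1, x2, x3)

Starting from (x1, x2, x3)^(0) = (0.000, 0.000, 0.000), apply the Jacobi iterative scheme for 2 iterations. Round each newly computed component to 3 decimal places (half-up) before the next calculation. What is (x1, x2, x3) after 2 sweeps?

Iteration 1:
  x1 = (-10 - (-4)·0.000 - (3.8)·0.000) / (11.8) = -0.847
  x2 = (-12 - (-3)·0.000 - (-0.5)·0.000) / (4.5) = -2.667
  x3 = (-5 - (-1)·0.000 - (-1)·0.000) / (5) = -1.000
Iteration 2:
  x1 = (-10 - (-4)·-2.667 - (3.8)·-1.000) / (11.8) = -1.429
  x2 = (-12 - (-3)·-0.847 - (-0.5)·-1.000) / (4.5) = -3.342
  x3 = (-5 - (-1)·-0.847 - (-1)·-2.667) / (5) = -1.703

(-1.429, -3.342, -1.703)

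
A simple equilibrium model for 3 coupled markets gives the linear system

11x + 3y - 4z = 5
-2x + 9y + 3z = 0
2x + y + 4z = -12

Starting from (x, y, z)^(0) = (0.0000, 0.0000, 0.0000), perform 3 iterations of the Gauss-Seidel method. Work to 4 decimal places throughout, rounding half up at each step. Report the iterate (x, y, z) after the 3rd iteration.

(-0.8321, 0.7655, -2.7753)

Iteration 1:
  x = (5 - (3)·0.0000 - (-4)·0.0000) / (11) = 0.4545
  y = (0 - (-2)·0.4545 - (3)·0.0000) / (9) = 0.1010
  z = (-12 - (2)·0.4545 - (1)·0.1010) / (4) = -3.2525
Iteration 2:
  x = (5 - (3)·0.1010 - (-4)·-3.2525) / (11) = -0.7557
  y = (0 - (-2)·-0.7557 - (3)·-3.2525) / (9) = 0.9162
  z = (-12 - (2)·-0.7557 - (1)·0.9162) / (4) = -2.8512
Iteration 3:
  x = (5 - (3)·0.9162 - (-4)·-2.8512) / (11) = -0.8321
  y = (0 - (-2)·-0.8321 - (3)·-2.8512) / (9) = 0.7655
  z = (-12 - (2)·-0.8321 - (1)·0.7655) / (4) = -2.7753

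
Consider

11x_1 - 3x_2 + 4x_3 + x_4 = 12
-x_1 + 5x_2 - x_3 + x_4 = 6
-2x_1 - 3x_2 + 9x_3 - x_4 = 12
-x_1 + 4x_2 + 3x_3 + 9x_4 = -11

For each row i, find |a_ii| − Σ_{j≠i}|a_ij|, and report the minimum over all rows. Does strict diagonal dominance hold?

1

row 1: |11| − (3+4+1) = 3
row 2: |5| − (1+1+1) = 2
row 3: |9| − (2+3+1) = 3
row 4: |9| − (1+4+3) = 1
minimum over rows = 1 → strictly diagonally dominant (convergence guaranteed)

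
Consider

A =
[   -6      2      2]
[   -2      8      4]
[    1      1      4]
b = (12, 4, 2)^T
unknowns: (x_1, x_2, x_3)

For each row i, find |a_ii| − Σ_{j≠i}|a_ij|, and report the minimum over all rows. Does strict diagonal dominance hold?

2

row 1: |-6| − (2+2) = 2
row 2: |8| − (2+4) = 2
row 3: |4| − (1+1) = 2
minimum over rows = 2 → strictly diagonally dominant (convergence guaranteed)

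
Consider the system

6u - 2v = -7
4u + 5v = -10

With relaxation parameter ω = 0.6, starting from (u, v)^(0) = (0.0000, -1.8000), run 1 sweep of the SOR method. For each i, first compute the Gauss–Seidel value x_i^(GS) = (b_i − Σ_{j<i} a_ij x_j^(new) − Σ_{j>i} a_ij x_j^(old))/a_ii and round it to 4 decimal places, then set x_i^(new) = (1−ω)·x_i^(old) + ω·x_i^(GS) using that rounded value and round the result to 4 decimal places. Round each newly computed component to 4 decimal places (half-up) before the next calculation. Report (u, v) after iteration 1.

Iteration 1:
  u: GS value = (-7 - (-2)·-1.8000) / (6) = -1.7667;  u ← (1−ω)·0.0000 + ω·-1.7667 = -1.0600
  v: GS value = (-10 - (4)·-1.0600) / (5) = -1.1520;  v ← (1−ω)·-1.8000 + ω·-1.1520 = -1.4112

(-1.0600, -1.4112)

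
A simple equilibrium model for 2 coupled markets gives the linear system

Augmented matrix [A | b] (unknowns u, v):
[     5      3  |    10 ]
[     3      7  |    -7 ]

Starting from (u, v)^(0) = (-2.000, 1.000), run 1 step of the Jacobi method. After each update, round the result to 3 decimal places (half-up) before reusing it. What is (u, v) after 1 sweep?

(1.400, -0.143)

Iteration 1:
  u = (10 - (3)·1.000) / (5) = 1.400
  v = (-7 - (3)·-2.000) / (7) = -0.143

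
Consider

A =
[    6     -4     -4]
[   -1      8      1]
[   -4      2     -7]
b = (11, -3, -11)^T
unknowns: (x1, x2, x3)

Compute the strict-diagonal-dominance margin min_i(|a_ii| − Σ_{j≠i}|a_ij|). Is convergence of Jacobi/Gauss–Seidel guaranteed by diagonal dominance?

row 1: |6| − (4+4) = -2
row 2: |8| − (1+1) = 6
row 3: |-7| − (4+2) = 1
minimum over rows = -2 → not strictly diagonally dominant

-2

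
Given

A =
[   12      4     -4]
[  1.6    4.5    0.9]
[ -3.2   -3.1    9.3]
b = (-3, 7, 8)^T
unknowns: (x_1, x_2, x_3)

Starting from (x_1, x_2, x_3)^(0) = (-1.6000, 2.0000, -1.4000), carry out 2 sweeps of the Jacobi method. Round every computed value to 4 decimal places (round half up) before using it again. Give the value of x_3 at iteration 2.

1.1857

Iteration 1:
  x_1 = (-3 - (4)·2.0000 - (-4)·-1.4000) / (12) = -1.3833
  x_2 = (7 - (1.6)·-1.6000 - (0.9)·-1.4000) / (4.5) = 2.4044
  x_3 = (8 - (-3.2)·-1.6000 - (-3.1)·2.0000) / (9.3) = 0.9763
Iteration 2:
  x_1 = (-3 - (4)·2.4044 - (-4)·0.9763) / (12) = -0.7260
  x_2 = (7 - (1.6)·-1.3833 - (0.9)·0.9763) / (4.5) = 1.8521
  x_3 = (8 - (-3.2)·-1.3833 - (-3.1)·2.4044) / (9.3) = 1.1857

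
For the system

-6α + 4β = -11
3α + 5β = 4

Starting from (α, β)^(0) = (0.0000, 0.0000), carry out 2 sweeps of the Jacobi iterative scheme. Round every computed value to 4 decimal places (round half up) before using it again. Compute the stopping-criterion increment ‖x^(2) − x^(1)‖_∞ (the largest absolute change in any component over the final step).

1.1000

Iteration 1:
  α = (-11 - (4)·0.0000) / (-6) = 1.8333
  β = (4 - (3)·0.0000) / (5) = 0.8000
Iteration 2:
  α = (-11 - (4)·0.8000) / (-6) = 2.3667
  β = (4 - (3)·1.8333) / (5) = -0.3000
Change: (0.5334, -1.1000) → max |·| = 1.1000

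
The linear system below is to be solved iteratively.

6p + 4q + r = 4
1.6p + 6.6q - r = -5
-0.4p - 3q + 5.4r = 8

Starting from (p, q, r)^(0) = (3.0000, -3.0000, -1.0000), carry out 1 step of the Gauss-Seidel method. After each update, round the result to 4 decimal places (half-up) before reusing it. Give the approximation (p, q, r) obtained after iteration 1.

Iteration 1:
  p = (4 - (4)·-3.0000 - (1)·-1.0000) / (6) = 2.8333
  q = (-5 - (1.6)·2.8333 - (-1)·-1.0000) / (6.6) = -1.5960
  r = (8 - (-0.4)·2.8333 - (-3)·-1.5960) / (5.4) = 0.8047

(2.8333, -1.5960, 0.8047)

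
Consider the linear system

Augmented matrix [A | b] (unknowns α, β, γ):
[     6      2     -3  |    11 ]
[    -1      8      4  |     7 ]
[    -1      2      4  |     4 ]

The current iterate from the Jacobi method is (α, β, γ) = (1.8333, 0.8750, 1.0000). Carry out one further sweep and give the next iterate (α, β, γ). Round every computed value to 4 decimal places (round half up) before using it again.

(2.0417, 0.6042, 1.0208)

One sweep:
  α = (11 - (2)·0.8750 - (-3)·1.0000) / (6) = 2.0417
  β = (7 - (-1)·1.8333 - (4)·1.0000) / (8) = 0.6042
  γ = (4 - (-1)·1.8333 - (2)·0.8750) / (4) = 1.0208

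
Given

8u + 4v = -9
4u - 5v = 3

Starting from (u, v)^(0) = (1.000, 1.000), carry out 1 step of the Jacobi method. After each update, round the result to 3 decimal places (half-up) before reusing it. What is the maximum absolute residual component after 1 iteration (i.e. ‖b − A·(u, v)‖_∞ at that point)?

Iteration 1:
  u = (-9 - (4)·1.000) / (8) = -1.625
  v = (3 - (4)·1.000) / (-5) = 0.200
Residual b − A·x = (3.200, 10.500); ∞-norm = 10.500

10.500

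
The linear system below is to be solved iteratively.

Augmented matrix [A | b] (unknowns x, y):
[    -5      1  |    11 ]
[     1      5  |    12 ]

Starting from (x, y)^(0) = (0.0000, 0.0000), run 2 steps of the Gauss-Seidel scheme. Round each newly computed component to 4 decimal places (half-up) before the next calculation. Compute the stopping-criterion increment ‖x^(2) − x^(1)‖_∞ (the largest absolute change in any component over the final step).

Iteration 1:
  x = (11 - (1)·0.0000) / (-5) = -2.2000
  y = (12 - (1)·-2.2000) / (5) = 2.8400
Iteration 2:
  x = (11 - (1)·2.8400) / (-5) = -1.6320
  y = (12 - (1)·-1.6320) / (5) = 2.7264
Change: (0.5680, -0.1136) → max |·| = 0.5680

0.5680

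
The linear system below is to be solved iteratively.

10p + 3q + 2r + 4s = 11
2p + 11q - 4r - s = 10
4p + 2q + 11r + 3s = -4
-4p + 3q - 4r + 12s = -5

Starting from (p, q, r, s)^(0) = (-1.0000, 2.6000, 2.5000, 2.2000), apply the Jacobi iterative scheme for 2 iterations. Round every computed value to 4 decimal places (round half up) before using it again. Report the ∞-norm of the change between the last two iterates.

1.9412

Iteration 1:
  p = (11 - (3)·2.6000 - (2)·2.5000 - (4)·2.2000) / (10) = -1.0600
  q = (10 - (2)·-1.0000 - (-4)·2.5000 - (-1)·2.2000) / (11) = 2.2000
  r = (-4 - (4)·-1.0000 - (2)·2.6000 - (3)·2.2000) / (11) = -1.0727
  s = (-5 - (-4)·-1.0000 - (3)·2.6000 - (-4)·2.5000) / (12) = -0.5667
Iteration 2:
  p = (11 - (3)·2.2000 - (2)·-1.0727 - (4)·-0.5667) / (10) = 0.8812
  q = (10 - (2)·-1.0600 - (-4)·-1.0727 - (-1)·-0.5667) / (11) = 0.6602
  r = (-4 - (4)·-1.0600 - (2)·2.2000 - (3)·-0.5667) / (11) = -0.2236
  s = (-5 - (-4)·-1.0600 - (3)·2.2000 - (-4)·-1.0727) / (12) = -1.6776
Change: (1.9412, -1.5398, 0.8491, -1.1109) → max |·| = 1.9412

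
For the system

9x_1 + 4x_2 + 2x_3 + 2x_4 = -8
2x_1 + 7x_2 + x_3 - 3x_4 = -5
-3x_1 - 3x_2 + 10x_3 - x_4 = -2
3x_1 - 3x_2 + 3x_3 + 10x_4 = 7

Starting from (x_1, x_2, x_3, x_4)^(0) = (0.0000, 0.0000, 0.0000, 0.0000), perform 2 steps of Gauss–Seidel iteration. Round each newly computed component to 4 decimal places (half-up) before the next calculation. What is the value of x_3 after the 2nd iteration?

Iteration 1:
  x_1 = (-8 - (4)·0.0000 - (2)·0.0000 - (2)·0.0000) / (9) = -0.8889
  x_2 = (-5 - (2)·-0.8889 - (1)·0.0000 - (-3)·0.0000) / (7) = -0.4603
  x_3 = (-2 - (-3)·-0.8889 - (-3)·-0.4603 - (-1)·0.0000) / (10) = -0.6048
  x_4 = (7 - (3)·-0.8889 - (-3)·-0.4603 - (3)·-0.6048) / (10) = 1.0100
Iteration 2:
  x_1 = (-8 - (4)·-0.4603 - (2)·-0.6048 - (2)·1.0100) / (9) = -0.7744
  x_2 = (-5 - (2)·-0.7744 - (1)·-0.6048 - (-3)·1.0100) / (7) = 0.0262
  x_3 = (-2 - (-3)·-0.7744 - (-3)·0.0262 - (-1)·1.0100) / (10) = -0.3235
  x_4 = (7 - (3)·-0.7744 - (-3)·0.0262 - (3)·-0.3235) / (10) = 1.0372

-0.3235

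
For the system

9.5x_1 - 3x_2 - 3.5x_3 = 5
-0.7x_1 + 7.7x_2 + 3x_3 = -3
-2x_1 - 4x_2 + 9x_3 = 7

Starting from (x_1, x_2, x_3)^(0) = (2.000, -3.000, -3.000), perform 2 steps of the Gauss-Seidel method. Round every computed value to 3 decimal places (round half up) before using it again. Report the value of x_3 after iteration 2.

Iteration 1:
  x_1 = (5 - (-3)·-3.000 - (-3.5)·-3.000) / (9.5) = -1.526
  x_2 = (-3 - (-0.7)·-1.526 - (3)·-3.000) / (7.7) = 0.640
  x_3 = (7 - (-2)·-1.526 - (-4)·0.640) / (9) = 0.723
Iteration 2:
  x_1 = (5 - (-3)·0.640 - (-3.5)·0.723) / (9.5) = 0.995
  x_2 = (-3 - (-0.7)·0.995 - (3)·0.723) / (7.7) = -0.581
  x_3 = (7 - (-2)·0.995 - (-4)·-0.581) / (9) = 0.741

0.741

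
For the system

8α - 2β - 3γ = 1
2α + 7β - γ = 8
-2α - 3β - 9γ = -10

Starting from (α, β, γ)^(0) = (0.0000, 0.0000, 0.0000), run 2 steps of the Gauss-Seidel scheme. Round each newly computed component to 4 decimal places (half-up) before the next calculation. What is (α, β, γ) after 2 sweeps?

Iteration 1:
  α = (1 - (-2)·0.0000 - (-3)·0.0000) / (8) = 0.1250
  β = (8 - (2)·0.1250 - (-1)·0.0000) / (7) = 1.1071
  γ = (-10 - (-2)·0.1250 - (-3)·1.1071) / (-9) = 0.7143
Iteration 2:
  α = (1 - (-2)·1.1071 - (-3)·0.7143) / (8) = 0.6696
  β = (8 - (2)·0.6696 - (-1)·0.7143) / (7) = 1.0536
  γ = (-10 - (-2)·0.6696 - (-3)·1.0536) / (-9) = 0.6111

(0.6696, 1.0536, 0.6111)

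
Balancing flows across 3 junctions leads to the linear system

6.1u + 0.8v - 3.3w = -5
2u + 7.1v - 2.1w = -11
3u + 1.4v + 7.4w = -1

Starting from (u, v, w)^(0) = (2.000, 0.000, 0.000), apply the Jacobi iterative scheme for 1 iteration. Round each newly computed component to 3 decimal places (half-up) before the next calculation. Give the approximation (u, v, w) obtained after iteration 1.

Iteration 1:
  u = (-5 - (0.8)·0.000 - (-3.3)·0.000) / (6.1) = -0.820
  v = (-11 - (2)·2.000 - (-2.1)·0.000) / (7.1) = -2.113
  w = (-1 - (3)·2.000 - (1.4)·0.000) / (7.4) = -0.946

(-0.820, -2.113, -0.946)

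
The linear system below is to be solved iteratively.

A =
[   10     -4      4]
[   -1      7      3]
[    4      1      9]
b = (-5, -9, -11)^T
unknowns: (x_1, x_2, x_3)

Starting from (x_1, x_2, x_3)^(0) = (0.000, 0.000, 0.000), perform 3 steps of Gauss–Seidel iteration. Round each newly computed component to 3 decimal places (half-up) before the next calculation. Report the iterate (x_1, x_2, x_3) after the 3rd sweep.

Iteration 1:
  x_1 = (-5 - (-4)·0.000 - (4)·0.000) / (10) = -0.500
  x_2 = (-9 - (-1)·-0.500 - (3)·0.000) / (7) = -1.357
  x_3 = (-11 - (4)·-0.500 - (1)·-1.357) / (9) = -0.849
Iteration 2:
  x_1 = (-5 - (-4)·-1.357 - (4)·-0.849) / (10) = -0.703
  x_2 = (-9 - (-1)·-0.703 - (3)·-0.849) / (7) = -1.022
  x_3 = (-11 - (4)·-0.703 - (1)·-1.022) / (9) = -0.796
Iteration 3:
  x_1 = (-5 - (-4)·-1.022 - (4)·-0.796) / (10) = -0.590
  x_2 = (-9 - (-1)·-0.590 - (3)·-0.796) / (7) = -1.029
  x_3 = (-11 - (4)·-0.590 - (1)·-1.029) / (9) = -0.846

(-0.590, -1.029, -0.846)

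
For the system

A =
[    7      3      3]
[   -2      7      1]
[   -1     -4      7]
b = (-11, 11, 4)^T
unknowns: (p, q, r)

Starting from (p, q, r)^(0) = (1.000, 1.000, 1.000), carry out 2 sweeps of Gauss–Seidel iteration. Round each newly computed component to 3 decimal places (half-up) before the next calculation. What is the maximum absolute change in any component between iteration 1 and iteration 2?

Iteration 1:
  p = (-11 - (3)·1.000 - (3)·1.000) / (7) = -2.429
  q = (11 - (-2)·-2.429 - (1)·1.000) / (7) = 0.735
  r = (4 - (-1)·-2.429 - (-4)·0.735) / (7) = 0.644
Iteration 2:
  p = (-11 - (3)·0.735 - (3)·0.644) / (7) = -2.162
  q = (11 - (-2)·-2.162 - (1)·0.644) / (7) = 0.862
  r = (4 - (-1)·-2.162 - (-4)·0.862) / (7) = 0.755
Change: (0.267, 0.127, 0.111) → max |·| = 0.267

0.267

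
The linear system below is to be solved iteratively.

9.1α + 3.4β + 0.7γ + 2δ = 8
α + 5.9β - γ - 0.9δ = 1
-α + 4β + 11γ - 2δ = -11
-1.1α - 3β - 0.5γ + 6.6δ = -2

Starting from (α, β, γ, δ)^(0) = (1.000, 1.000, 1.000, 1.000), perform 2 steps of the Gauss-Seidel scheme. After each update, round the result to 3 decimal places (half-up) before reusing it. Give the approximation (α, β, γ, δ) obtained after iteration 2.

(0.812, -0.152, -0.895, -0.305)

Iteration 1:
  α = (8 - (3.4)·1.000 - (0.7)·1.000 - (2)·1.000) / (9.1) = 0.209
  β = (1 - (1)·0.209 - (-1)·1.000 - (-0.9)·1.000) / (5.9) = 0.456
  γ = (-11 - (-1)·0.209 - (4)·0.456 - (-2)·1.000) / (11) = -0.965
  δ = (-2 - (-1.1)·0.209 - (-3)·0.456 - (-0.5)·-0.965) / (6.6) = -0.134
Iteration 2:
  α = (8 - (3.4)·0.456 - (0.7)·-0.965 - (2)·-0.134) / (9.1) = 0.812
  β = (1 - (1)·0.812 - (-1)·-0.965 - (-0.9)·-0.134) / (5.9) = -0.152
  γ = (-11 - (-1)·0.812 - (4)·-0.152 - (-2)·-0.134) / (11) = -0.895
  δ = (-2 - (-1.1)·0.812 - (-3)·-0.152 - (-0.5)·-0.895) / (6.6) = -0.305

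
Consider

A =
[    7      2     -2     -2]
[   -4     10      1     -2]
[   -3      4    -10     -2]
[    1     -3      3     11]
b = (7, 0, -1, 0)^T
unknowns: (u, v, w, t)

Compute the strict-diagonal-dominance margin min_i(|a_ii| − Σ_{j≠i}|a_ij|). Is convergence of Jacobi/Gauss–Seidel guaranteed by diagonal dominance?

1

row 1: |7| − (2+2+2) = 1
row 2: |10| − (4+1+2) = 3
row 3: |-10| − (3+4+2) = 1
row 4: |11| − (1+3+3) = 4
minimum over rows = 1 → strictly diagonally dominant (convergence guaranteed)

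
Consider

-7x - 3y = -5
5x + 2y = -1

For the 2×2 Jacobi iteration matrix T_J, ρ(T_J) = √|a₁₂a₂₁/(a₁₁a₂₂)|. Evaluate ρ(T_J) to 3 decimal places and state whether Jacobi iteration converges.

a₁₂a₂₁/(a₁₁a₂₂) = (-3)·(5) / ((-7)·(2)) = 1.071429
ρ = √|1.071429| = √1.071429 = 1.035
ρ > 1, so Jacobi diverges

1.035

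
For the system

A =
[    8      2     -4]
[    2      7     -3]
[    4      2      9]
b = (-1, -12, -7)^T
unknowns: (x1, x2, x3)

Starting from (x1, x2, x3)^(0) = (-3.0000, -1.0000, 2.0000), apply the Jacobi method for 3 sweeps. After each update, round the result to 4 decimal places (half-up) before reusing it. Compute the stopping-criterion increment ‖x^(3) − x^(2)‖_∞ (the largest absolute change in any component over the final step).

0.7610

Iteration 1:
  x1 = (-1 - (2)·-1.0000 - (-4)·2.0000) / (8) = 1.1250
  x2 = (-12 - (2)·-3.0000 - (-3)·2.0000) / (7) = 0.0000
  x3 = (-7 - (4)·-3.0000 - (2)·-1.0000) / (9) = 0.7778
Iteration 2:
  x1 = (-1 - (2)·0.0000 - (-4)·0.7778) / (8) = 0.2639
  x2 = (-12 - (2)·1.1250 - (-3)·0.7778) / (7) = -1.7024
  x3 = (-7 - (4)·1.1250 - (2)·0.0000) / (9) = -1.2778
Iteration 3:
  x1 = (-1 - (2)·-1.7024 - (-4)·-1.2778) / (8) = -0.3383
  x2 = (-12 - (2)·0.2639 - (-3)·-1.2778) / (7) = -2.3373
  x3 = (-7 - (4)·0.2639 - (2)·-1.7024) / (9) = -0.5168
Change: (-0.6022, -0.6349, 0.7610) → max |·| = 0.7610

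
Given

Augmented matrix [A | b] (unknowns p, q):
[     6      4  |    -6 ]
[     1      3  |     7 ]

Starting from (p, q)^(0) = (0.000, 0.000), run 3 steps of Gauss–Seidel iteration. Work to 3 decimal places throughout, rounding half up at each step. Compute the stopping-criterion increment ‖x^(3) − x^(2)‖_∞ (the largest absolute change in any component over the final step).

0.395

Iteration 1:
  p = (-6 - (4)·0.000) / (6) = -1.000
  q = (7 - (1)·-1.000) / (3) = 2.667
Iteration 2:
  p = (-6 - (4)·2.667) / (6) = -2.778
  q = (7 - (1)·-2.778) / (3) = 3.259
Iteration 3:
  p = (-6 - (4)·3.259) / (6) = -3.173
  q = (7 - (1)·-3.173) / (3) = 3.391
Change: (-0.395, 0.132) → max |·| = 0.395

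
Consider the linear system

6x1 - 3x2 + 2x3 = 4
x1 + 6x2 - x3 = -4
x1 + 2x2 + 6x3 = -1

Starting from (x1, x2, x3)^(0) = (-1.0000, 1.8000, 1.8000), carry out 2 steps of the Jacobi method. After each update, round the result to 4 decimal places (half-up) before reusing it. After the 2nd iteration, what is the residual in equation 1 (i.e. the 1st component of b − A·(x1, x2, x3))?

Iteration 1:
  x1 = (4 - (-3)·1.8000 - (2)·1.8000) / (6) = 0.9667
  x2 = (-4 - (1)·-1.0000 - (-1)·1.8000) / (6) = -0.2000
  x3 = (-1 - (1)·-1.0000 - (2)·1.8000) / (6) = -0.6000
Iteration 2:
  x1 = (4 - (-3)·-0.2000 - (2)·-0.6000) / (6) = 0.7667
  x2 = (-4 - (1)·0.9667 - (-1)·-0.6000) / (6) = -0.9278
  x3 = (-1 - (1)·0.9667 - (2)·-0.2000) / (6) = -0.2611
Residual b − A·x = (-2.8614, 0.5390, 1.6555)

-2.8614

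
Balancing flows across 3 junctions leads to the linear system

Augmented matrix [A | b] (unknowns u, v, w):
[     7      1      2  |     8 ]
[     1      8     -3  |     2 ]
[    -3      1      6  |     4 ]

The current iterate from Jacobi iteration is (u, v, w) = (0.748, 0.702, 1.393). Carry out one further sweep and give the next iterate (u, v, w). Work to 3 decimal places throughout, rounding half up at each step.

One sweep:
  u = (8 - (1)·0.702 - (2)·1.393) / (7) = 0.645
  v = (2 - (1)·0.748 - (-3)·1.393) / (8) = 0.679
  w = (4 - (-3)·0.748 - (1)·0.702) / (6) = 0.924

(0.645, 0.679, 0.924)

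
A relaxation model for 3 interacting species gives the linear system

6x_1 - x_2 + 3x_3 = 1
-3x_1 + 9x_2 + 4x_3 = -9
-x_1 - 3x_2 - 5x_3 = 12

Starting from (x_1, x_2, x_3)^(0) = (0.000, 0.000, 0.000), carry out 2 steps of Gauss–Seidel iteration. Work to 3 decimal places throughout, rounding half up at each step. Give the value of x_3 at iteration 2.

-2.675

Iteration 1:
  x_1 = (1 - (-1)·0.000 - (3)·0.000) / (6) = 0.167
  x_2 = (-9 - (-3)·0.167 - (4)·0.000) / (9) = -0.944
  x_3 = (12 - (-1)·0.167 - (-3)·-0.944) / (-5) = -1.867
Iteration 2:
  x_1 = (1 - (-1)·-0.944 - (3)·-1.867) / (6) = 0.943
  x_2 = (-9 - (-3)·0.943 - (4)·-1.867) / (9) = 0.144
  x_3 = (12 - (-1)·0.943 - (-3)·0.144) / (-5) = -2.675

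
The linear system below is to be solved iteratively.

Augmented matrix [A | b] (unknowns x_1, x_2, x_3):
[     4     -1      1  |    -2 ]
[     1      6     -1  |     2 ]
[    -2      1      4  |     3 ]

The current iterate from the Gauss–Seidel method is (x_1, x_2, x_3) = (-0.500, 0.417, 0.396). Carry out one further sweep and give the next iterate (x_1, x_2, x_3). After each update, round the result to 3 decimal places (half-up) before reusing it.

One sweep:
  x_1 = (-2 - (-1)·0.417 - (1)·0.396) / (4) = -0.495
  x_2 = (2 - (1)·-0.495 - (-1)·0.396) / (6) = 0.482
  x_3 = (3 - (-2)·-0.495 - (1)·0.482) / (4) = 0.382

(-0.495, 0.482, 0.382)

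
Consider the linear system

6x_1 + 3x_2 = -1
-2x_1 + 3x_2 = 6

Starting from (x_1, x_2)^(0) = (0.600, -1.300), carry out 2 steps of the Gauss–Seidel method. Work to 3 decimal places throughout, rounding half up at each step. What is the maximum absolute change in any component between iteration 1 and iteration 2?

Iteration 1:
  x_1 = (-1 - (3)·-1.300) / (6) = 0.483
  x_2 = (6 - (-2)·0.483) / (3) = 2.322
Iteration 2:
  x_1 = (-1 - (3)·2.322) / (6) = -1.328
  x_2 = (6 - (-2)·-1.328) / (3) = 1.115
Change: (-1.811, -1.207) → max |·| = 1.811

1.811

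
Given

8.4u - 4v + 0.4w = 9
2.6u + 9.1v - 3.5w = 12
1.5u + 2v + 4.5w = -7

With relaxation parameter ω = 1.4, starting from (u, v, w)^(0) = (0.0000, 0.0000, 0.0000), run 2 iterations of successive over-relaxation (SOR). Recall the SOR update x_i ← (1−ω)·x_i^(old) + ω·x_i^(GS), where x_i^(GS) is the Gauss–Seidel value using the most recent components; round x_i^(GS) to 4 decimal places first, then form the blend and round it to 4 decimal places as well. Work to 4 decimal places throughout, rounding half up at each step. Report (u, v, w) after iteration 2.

Iteration 1:
  u: GS value = (9 - (-4)·0.0000 - (0.4)·0.0000) / (8.4) = 1.0714;  u ← (1−ω)·0.0000 + ω·1.0714 = 1.5000
  v: GS value = (12 - (2.6)·1.5000 - (-3.5)·0.0000) / (9.1) = 0.8901;  v ← (1−ω)·0.0000 + ω·0.8901 = 1.2461
  w: GS value = (-7 - (1.5)·1.5000 - (2)·1.2461) / (4.5) = -2.6094;  w ← (1−ω)·0.0000 + ω·-2.6094 = -3.6532
Iteration 2:
  u: GS value = (9 - (-4)·1.2461 - (0.4)·-3.6532) / (8.4) = 1.8388;  u ← (1−ω)·1.5000 + ω·1.8388 = 1.9743
  v: GS value = (12 - (2.6)·1.9743 - (-3.5)·-3.6532) / (9.1) = -0.6505;  v ← (1−ω)·1.2461 + ω·-0.6505 = -1.4091
  w: GS value = (-7 - (1.5)·1.9743 - (2)·-1.4091) / (4.5) = -1.5874;  w ← (1−ω)·-3.6532 + ω·-1.5874 = -0.7611

(1.9743, -1.4091, -0.7611)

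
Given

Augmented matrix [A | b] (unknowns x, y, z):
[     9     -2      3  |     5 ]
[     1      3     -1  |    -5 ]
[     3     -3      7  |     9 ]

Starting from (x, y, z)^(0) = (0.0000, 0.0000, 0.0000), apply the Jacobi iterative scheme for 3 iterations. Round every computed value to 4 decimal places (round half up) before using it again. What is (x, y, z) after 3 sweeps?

Iteration 1:
  x = (5 - (-2)·0.0000 - (3)·0.0000) / (9) = 0.5556
  y = (-5 - (1)·0.0000 - (-1)·0.0000) / (3) = -1.6667
  z = (9 - (3)·0.0000 - (-3)·0.0000) / (7) = 1.2857
Iteration 2:
  x = (5 - (-2)·-1.6667 - (3)·1.2857) / (9) = -0.2434
  y = (-5 - (1)·0.5556 - (-1)·1.2857) / (3) = -1.4233
  z = (9 - (3)·0.5556 - (-3)·-1.6667) / (7) = 0.3333
Iteration 3:
  x = (5 - (-2)·-1.4233 - (3)·0.3333) / (9) = 0.1282
  y = (-5 - (1)·-0.2434 - (-1)·0.3333) / (3) = -1.4744
  z = (9 - (3)·-0.2434 - (-3)·-1.4233) / (7) = 0.7800

(0.1282, -1.4744, 0.7800)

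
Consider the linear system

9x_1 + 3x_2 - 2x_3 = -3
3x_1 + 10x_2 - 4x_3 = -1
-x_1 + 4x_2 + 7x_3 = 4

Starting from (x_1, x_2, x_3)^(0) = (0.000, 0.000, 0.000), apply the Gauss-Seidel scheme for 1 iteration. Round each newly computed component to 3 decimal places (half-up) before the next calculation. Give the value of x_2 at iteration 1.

0.000

Iteration 1:
  x_1 = (-3 - (3)·0.000 - (-2)·0.000) / (9) = -0.333
  x_2 = (-1 - (3)·-0.333 - (-4)·0.000) / (10) = 0.000
  x_3 = (4 - (-1)·-0.333 - (4)·0.000) / (7) = 0.524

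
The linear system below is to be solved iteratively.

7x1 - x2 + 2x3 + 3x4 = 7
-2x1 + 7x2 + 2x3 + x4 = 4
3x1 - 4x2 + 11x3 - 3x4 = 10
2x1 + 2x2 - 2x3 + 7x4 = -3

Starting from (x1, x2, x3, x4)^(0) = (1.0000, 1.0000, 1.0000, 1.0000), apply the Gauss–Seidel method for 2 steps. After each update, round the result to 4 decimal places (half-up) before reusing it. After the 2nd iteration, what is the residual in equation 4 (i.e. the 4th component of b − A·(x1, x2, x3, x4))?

-0.0002

Iteration 1:
  x1 = (7 - (-1)·1.0000 - (2)·1.0000 - (3)·1.0000) / (7) = 0.4286
  x2 = (4 - (-2)·0.4286 - (2)·1.0000 - (1)·1.0000) / (7) = 0.2653
  x3 = (10 - (3)·0.4286 - (-4)·0.2653 - (-3)·1.0000) / (11) = 1.1614
  x4 = (-3 - (2)·0.4286 - (2)·0.2653 - (-2)·1.1614) / (7) = -0.2950
Iteration 2:
  x1 = (7 - (-1)·0.2653 - (2)·1.1614 - (3)·-0.2950) / (7) = 0.8325
  x2 = (4 - (-2)·0.8325 - (2)·1.1614 - (1)·-0.2950) / (7) = 0.5196
  x3 = (10 - (3)·0.8325 - (-4)·0.5196 - (-3)·-0.2950) / (11) = 0.7905
  x4 = (-3 - (2)·0.8325 - (2)·0.5196 - (-2)·0.7905) / (7) = -0.5890
Residual b − A·x = (1.8781, 1.0358, -0.8816, -0.0002)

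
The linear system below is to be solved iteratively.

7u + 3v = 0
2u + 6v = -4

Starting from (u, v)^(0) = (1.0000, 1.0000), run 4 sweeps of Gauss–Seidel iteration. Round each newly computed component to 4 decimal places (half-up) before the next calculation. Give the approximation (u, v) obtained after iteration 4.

(0.3311, -0.7770)

Iteration 1:
  u = (0 - (3)·1.0000) / (7) = -0.4286
  v = (-4 - (2)·-0.4286) / (6) = -0.5238
Iteration 2:
  u = (0 - (3)·-0.5238) / (7) = 0.2245
  v = (-4 - (2)·0.2245) / (6) = -0.7415
Iteration 3:
  u = (0 - (3)·-0.7415) / (7) = 0.3178
  v = (-4 - (2)·0.3178) / (6) = -0.7726
Iteration 4:
  u = (0 - (3)·-0.7726) / (7) = 0.3311
  v = (-4 - (2)·0.3311) / (6) = -0.7770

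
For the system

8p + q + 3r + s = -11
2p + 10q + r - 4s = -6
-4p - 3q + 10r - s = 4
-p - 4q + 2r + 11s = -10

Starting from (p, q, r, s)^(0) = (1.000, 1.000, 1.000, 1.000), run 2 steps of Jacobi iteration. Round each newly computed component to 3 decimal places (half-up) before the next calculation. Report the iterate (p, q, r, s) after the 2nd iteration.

(-1.683, -0.574, -0.614, -1.491)

Iteration 1:
  p = (-11 - (1)·1.000 - (3)·1.000 - (1)·1.000) / (8) = -2.000
  q = (-6 - (2)·1.000 - (1)·1.000 - (-4)·1.000) / (10) = -0.500
  r = (4 - (-4)·1.000 - (-3)·1.000 - (-1)·1.000) / (10) = 1.200
  s = (-10 - (-1)·1.000 - (-4)·1.000 - (2)·1.000) / (11) = -0.636
Iteration 2:
  p = (-11 - (1)·-0.500 - (3)·1.200 - (1)·-0.636) / (8) = -1.683
  q = (-6 - (2)·-2.000 - (1)·1.200 - (-4)·-0.636) / (10) = -0.574
  r = (4 - (-4)·-2.000 - (-3)·-0.500 - (-1)·-0.636) / (10) = -0.614
  s = (-10 - (-1)·-2.000 - (-4)·-0.500 - (2)·1.200) / (11) = -1.491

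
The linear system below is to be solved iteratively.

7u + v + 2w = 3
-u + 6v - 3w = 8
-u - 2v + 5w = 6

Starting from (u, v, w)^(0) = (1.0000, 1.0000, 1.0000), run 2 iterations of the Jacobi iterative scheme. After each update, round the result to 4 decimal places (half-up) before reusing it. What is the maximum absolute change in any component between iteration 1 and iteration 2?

0.3714

Iteration 1:
  u = (3 - (1)·1.0000 - (2)·1.0000) / (7) = 0.0000
  v = (8 - (-1)·1.0000 - (-3)·1.0000) / (6) = 2.0000
  w = (6 - (-1)·1.0000 - (-2)·1.0000) / (5) = 1.8000
Iteration 2:
  u = (3 - (1)·2.0000 - (2)·1.8000) / (7) = -0.3714
  v = (8 - (-1)·0.0000 - (-3)·1.8000) / (6) = 2.2333
  w = (6 - (-1)·0.0000 - (-2)·2.0000) / (5) = 2.0000
Change: (-0.3714, 0.2333, 0.2000) → max |·| = 0.3714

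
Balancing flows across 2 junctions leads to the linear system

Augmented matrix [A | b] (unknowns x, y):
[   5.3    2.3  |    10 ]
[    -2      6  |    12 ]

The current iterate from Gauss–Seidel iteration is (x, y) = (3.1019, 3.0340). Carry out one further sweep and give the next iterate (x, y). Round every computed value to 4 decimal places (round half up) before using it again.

One sweep:
  x = (10 - (2.3)·3.0340) / (5.3) = 0.5702
  y = (12 - (-2)·0.5702) / (6) = 2.1901

(0.5702, 2.1901)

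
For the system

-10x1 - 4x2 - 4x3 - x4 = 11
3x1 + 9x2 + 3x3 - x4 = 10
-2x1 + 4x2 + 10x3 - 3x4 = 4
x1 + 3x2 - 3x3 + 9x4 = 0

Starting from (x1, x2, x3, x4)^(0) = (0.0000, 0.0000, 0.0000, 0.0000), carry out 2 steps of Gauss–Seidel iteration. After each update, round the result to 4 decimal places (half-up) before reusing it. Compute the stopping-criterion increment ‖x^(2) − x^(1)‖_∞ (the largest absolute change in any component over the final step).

0.3759

Iteration 1:
  x1 = (11 - (-4)·0.0000 - (-4)·0.0000 - (-1)·0.0000) / (-10) = -1.1000
  x2 = (10 - (3)·-1.1000 - (3)·0.0000 - (-1)·0.0000) / (9) = 1.4778
  x3 = (4 - (-2)·-1.1000 - (4)·1.4778 - (-3)·0.0000) / (10) = -0.4111
  x4 = (0 - (1)·-1.1000 - (3)·1.4778 - (-3)·-0.4111) / (9) = -0.5074
Iteration 2:
  x1 = (11 - (-4)·1.4778 - (-4)·-0.4111 - (-1)·-0.5074) / (-10) = -1.4759
  x2 = (10 - (3)·-1.4759 - (3)·-0.4111 - (-1)·-0.5074) / (9) = 1.6837
  x3 = (4 - (-2)·-1.4759 - (4)·1.6837 - (-3)·-0.5074) / (10) = -0.7209
  x4 = (0 - (1)·-1.4759 - (3)·1.6837 - (-3)·-0.7209) / (9) = -0.6375
Change: (-0.3759, 0.2059, -0.3098, -0.1301) → max |·| = 0.3759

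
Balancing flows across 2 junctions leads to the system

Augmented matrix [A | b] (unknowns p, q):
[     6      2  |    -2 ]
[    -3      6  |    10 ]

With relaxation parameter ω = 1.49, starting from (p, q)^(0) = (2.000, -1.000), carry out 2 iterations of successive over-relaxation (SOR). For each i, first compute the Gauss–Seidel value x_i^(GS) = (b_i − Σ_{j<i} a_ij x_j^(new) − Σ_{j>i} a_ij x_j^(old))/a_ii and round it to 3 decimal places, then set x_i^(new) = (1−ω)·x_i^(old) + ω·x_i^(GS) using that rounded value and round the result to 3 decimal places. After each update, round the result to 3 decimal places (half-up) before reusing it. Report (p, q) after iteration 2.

Iteration 1:
  p: GS value = (-2 - (2)·-1.000) / (6) = 0.000;  p ← (1−ω)·2.000 + ω·0.000 = -0.980
  q: GS value = (10 - (-3)·-0.980) / (6) = 1.177;  q ← (1−ω)·-1.000 + ω·1.177 = 2.244
Iteration 2:
  p: GS value = (-2 - (2)·2.244) / (6) = -1.081;  p ← (1−ω)·-0.980 + ω·-1.081 = -1.130
  q: GS value = (10 - (-3)·-1.130) / (6) = 1.102;  q ← (1−ω)·2.244 + ω·1.102 = 0.542

(-1.130, 0.542)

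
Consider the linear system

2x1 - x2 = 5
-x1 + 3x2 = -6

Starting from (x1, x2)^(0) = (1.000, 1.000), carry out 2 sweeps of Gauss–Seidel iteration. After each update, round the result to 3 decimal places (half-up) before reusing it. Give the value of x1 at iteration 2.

2.000

Iteration 1:
  x1 = (5 - (-1)·1.000) / (2) = 3.000
  x2 = (-6 - (-1)·3.000) / (3) = -1.000
Iteration 2:
  x1 = (5 - (-1)·-1.000) / (2) = 2.000
  x2 = (-6 - (-1)·2.000) / (3) = -1.333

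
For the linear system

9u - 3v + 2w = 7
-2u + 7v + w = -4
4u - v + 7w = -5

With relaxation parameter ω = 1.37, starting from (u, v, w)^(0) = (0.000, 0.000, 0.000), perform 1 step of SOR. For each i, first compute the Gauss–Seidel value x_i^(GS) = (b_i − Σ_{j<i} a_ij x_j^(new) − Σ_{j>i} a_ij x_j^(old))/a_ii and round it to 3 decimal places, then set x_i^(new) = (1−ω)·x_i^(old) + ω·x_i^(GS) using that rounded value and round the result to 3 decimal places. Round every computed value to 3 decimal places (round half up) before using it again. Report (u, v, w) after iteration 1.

(1.066, -0.366, -1.885)

Iteration 1:
  u: GS value = (7 - (-3)·0.000 - (2)·0.000) / (9) = 0.778;  u ← (1−ω)·0.000 + ω·0.778 = 1.066
  v: GS value = (-4 - (-2)·1.066 - (1)·0.000) / (7) = -0.267;  v ← (1−ω)·0.000 + ω·-0.267 = -0.366
  w: GS value = (-5 - (4)·1.066 - (-1)·-0.366) / (7) = -1.376;  w ← (1−ω)·0.000 + ω·-1.376 = -1.885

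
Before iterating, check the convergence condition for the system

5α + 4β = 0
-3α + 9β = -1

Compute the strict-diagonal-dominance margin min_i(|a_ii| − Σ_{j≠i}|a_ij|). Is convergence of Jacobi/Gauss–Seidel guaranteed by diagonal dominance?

1

row 1: |5| − (4) = 1
row 2: |9| − (3) = 6
minimum over rows = 1 → strictly diagonally dominant (convergence guaranteed)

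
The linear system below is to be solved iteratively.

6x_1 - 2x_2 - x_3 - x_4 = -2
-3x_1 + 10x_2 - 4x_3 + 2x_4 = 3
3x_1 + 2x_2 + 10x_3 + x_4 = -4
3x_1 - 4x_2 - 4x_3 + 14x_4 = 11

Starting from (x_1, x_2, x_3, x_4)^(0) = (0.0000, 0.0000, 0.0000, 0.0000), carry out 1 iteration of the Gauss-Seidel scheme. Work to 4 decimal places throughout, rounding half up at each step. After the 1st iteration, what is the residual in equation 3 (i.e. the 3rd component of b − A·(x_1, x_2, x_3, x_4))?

-0.8172

Iteration 1:
  x_1 = (-2 - (-2)·0.0000 - (-1)·0.0000 - (-1)·0.0000) / (6) = -0.3333
  x_2 = (3 - (-3)·-0.3333 - (-4)·0.0000 - (2)·0.0000) / (10) = 0.2000
  x_3 = (-4 - (3)·-0.3333 - (2)·0.2000 - (1)·0.0000) / (10) = -0.3400
  x_4 = (11 - (3)·-0.3333 - (-4)·0.2000 - (-4)·-0.3400) / (14) = 0.8171
Residual b − A·x = (0.8769, -2.9941, -0.8172, 0.0005)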